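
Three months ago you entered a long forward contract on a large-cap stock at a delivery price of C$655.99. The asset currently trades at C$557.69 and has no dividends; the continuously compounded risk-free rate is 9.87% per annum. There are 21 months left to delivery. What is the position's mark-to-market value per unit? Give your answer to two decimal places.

C$5.76

Current fair forward for the remaining 21 months: F = S·e^(r·T), r = 0.0987
F = 557.69 · e^(0.0987 × 21/12) = 557.69 × 1.188539 = 662.8363
Value of long forward = (F − K)·e^(−rT) = (662.8363 − 655.99) · e^(−0.0987·21/12)
= 6.8463 × 0.841369 = 5.76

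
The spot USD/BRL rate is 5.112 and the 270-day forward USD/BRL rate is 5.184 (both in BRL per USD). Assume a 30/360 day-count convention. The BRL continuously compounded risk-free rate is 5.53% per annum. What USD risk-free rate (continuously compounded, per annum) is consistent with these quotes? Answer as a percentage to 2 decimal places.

F = S·e^((r_BRL − r_USD)T) ⇒ r_USD = r_BRL − ln(F/S)/T
ln(5.184/5.112) = 0.013986; /(270/360) = 0.018648
r_USD = 0.0553 − 0.018648 = 0.036652
r_USD = 3.67%

3.67%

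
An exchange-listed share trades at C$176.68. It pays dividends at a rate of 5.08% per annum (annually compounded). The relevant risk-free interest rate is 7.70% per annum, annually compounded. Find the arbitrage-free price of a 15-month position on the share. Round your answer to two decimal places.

F = S · (1+r)^T / (1+q)^T
= 176.68 × 1.097159 / 1.063898 = 176.68 × 1.031263
F = C$182.20

C$182.20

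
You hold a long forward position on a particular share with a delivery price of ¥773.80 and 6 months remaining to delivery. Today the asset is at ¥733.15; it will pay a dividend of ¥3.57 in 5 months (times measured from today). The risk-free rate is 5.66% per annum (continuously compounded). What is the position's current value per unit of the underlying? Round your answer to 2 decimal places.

-¥22.55

PV(remaining dividends) I = 3.57·e^(−0.0566·5/12) = 3.4868
Current forward F = (S − I)·e^(rT) = (733.15 − 3.4868)·e^(0.0566·6/12) = 729.6632 × 1.028704 = 750.6075
Value (long) = (F − K)·e^(−rT) = (750.6075 − 773.80) × 0.972097 = -22.5454
Value = -¥22.55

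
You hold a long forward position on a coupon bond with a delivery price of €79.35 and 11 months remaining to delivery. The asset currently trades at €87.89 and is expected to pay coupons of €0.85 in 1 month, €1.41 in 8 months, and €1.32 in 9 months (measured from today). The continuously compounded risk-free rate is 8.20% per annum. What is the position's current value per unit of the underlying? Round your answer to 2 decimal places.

PV(remaining coupons) I = 0.85·e^(−0.0820·1/12) + 1.41·e^(−0.0820·8/12) + 1.32·e^(−0.0820·9/12) = 3.4205
Current forward F = (S − I)·e^(rT) = (87.89 − 3.4205)·e^(0.0820·11/12) = 84.4695 × 1.078064 = 91.0635
Value (long) = (F − K)·e^(−rT) = (91.0635 − 79.35) × 0.927589 = 10.8653
Value = €10.87

€10.87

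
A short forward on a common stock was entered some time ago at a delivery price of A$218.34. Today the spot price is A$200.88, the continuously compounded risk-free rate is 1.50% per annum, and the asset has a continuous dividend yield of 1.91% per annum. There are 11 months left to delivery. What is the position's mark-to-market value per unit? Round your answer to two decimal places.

Current fair forward for the remaining 11 months: F = S·e^((r − q)·T), (r − q) = 0.0150 − 0.0191 = -0.0041
F = 200.88 · e^(-0.0041 × 11/12) = 200.88 × 0.996249 = 200.1265
Value of long forward = (F − K)·e^(−rT) = (200.1265 − 218.34) · e^(−0.0150·11/12)
= -18.2135 × 0.986344 = -17.96
Short position value = −(long value) = A$17.96

A$17.96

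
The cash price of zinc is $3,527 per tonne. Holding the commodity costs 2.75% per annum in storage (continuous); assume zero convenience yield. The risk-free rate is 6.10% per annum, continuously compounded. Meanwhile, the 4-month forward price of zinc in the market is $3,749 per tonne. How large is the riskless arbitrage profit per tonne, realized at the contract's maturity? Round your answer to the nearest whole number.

Fair forward: F* = S·e^(carry·T), with carry = (r + u) = 0.0610 + 0.0275 = 0.0885
F* = 3527 · e^(0.0885 × 4/12) = 3527 · e^0.029500 = 3527 × 1.029939 = $3632.5949
Market $3749 > fair $3632.5949: forward overpriced → cash-and-carry (buy spot, short the forward).
At maturity, profit = |F_mkt − F*| = |3749 − 3632.5949| = $116 per tonne

$116 per tonne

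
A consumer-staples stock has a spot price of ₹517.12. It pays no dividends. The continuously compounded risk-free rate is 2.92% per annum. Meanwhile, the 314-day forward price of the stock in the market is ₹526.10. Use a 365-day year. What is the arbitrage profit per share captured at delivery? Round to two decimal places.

Fair forward: F* = S·e^(carry·T), with carry = r = 0.0292
F* = 517.12 · e^(0.0292 × 314/365) = 517.12 · e^0.025120 = 517.12 × 1.025438 = ₹530.2745
Market ₹526.10 < fair ₹530.2745: forward underpriced → reverse cash-and-carry (short spot, go long the forward).
At maturity, profit = |F_mkt − F*| = |526.10 − 530.2745| = ₹4.17 per share

₹4.17 per share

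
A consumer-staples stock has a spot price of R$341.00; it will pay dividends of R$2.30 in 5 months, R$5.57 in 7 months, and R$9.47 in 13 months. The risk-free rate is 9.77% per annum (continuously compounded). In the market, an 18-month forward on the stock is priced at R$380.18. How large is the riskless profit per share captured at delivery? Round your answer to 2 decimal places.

R$3.87 per share

PV(dividends) I = 2.30·e^(−0.0977·5/12) + 5.57·e^(−0.0977·7/12) + 9.47·e^(−0.0977·13/12) = 15.9886
Fair forward F* = (S − I)·e^(rT) = (341.00 − 15.9886)·e^0.146550 = 325.0114 × 1.157833 = 376.3089
Market R$380.18 > fair 376.3089: forward overpriced → cash-and-carry (borrow at r, buy the stock and collect the dividends, short the forward).
Profit at T = |F_mkt − F*| = |380.18 − 376.3089| = R$3.87 per share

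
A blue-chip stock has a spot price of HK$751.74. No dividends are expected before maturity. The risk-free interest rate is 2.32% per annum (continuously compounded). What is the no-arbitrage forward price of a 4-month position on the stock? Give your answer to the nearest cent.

HK$757.58

F = S·e^(rT) = 751.74 · e^(0.0232 × 4/12)
= 751.74 · e^0.007733 = 751.74 × 1.007763
F = HK$757.58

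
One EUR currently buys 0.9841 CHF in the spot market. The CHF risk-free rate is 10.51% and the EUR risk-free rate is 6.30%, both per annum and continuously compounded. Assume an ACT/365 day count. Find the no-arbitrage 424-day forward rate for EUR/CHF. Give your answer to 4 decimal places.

1.0334

F = S·e^((r_CHF − r_EUR)T) = 0.9841 · e^((0.1051 − 0.0630) × 424/365)
= 0.9841 · e^0.048905 = 0.9841 × 1.050121
F = 1.0334 CHF per EUR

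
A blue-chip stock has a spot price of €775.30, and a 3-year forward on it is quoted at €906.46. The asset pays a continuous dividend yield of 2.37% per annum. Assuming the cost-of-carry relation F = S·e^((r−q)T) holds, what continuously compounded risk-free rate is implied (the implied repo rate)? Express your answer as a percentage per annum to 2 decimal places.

7.58%

From F = S·e^((r−q)T): (r − q) = ln(F/S)/T
ln(906.46/775.30) = ln(1.169173) = 0.156297
(r − q) = 0.156297 / (3) = 0.052099
r = ln(F/S)/T + q = 0.052099 + 0.0237 = 0.075799
r = 7.58%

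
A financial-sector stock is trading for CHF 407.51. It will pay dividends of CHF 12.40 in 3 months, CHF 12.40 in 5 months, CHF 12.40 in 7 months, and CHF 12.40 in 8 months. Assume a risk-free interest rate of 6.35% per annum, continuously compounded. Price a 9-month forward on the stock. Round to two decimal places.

CHF 376.92

PV(dividends) I = 12.40·e^(−0.0635·3/12) + 12.40·e^(−0.0635·5/12) + 12.40·e^(−0.0635·7/12) + 12.40·e^(−0.0635·8/12)
I = 12.2047 + 12.0762 + 11.9491 + 11.8860 = 48.1160
F = (S − I)·e^(rT) = (407.51 − 48.1160) · e^(0.0635·9/12)
= 359.3940 · e^0.047625 = 359.3940 × 1.048777 = CHF 376.92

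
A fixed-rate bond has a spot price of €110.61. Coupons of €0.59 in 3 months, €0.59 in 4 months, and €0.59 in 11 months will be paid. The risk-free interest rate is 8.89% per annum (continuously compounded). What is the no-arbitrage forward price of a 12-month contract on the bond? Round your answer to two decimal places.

€119.04

PV(coupons) I = 0.59·e^(−0.0889·3/12) + 0.59·e^(−0.0889·4/12) + 0.59·e^(−0.0889·11/12)
I = 0.5770 + 0.5728 + 0.5438 = 1.6936
F = (S − I)·e^(rT) = (110.61 − 1.6936) · e^(0.0889·12/12)
= 108.9164 · e^0.088900 = 108.9164 × 1.092971 = €119.04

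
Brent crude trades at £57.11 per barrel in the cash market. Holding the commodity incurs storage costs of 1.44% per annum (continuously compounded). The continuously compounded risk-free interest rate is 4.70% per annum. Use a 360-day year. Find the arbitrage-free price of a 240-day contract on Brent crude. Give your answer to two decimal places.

£59.50 per barrel

Net carry = r + u − y = 0.0470 + 0.0144 − 0.0000 = 0.0614
F = S·e^((r+u−y)T) = 57.11 · e^(0.0614 × 240/360) = 57.11 · e^0.040933
= 57.11 × 1.041782 = £59.50 per barrel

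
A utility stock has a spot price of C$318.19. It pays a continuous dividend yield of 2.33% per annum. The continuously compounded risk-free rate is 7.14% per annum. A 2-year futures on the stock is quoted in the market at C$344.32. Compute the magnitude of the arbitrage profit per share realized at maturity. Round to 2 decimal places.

C$6.00 per share

Fair futures: F* = S·e^(carry·T), with carry = (r − q) = 0.0714 − 0.0233 = 0.0481
F* = 318.19 · e^(0.0481 × 2) = 318.19 · e^0.096200 = 318.19 × 1.100979 = C$350.3205
Market C$344.32 < fair C$350.3205: forward underpriced → reverse cash-and-carry (short spot, go long the forward).
At maturity, profit = |F_mkt − F*| = |344.32 − 350.3205| = C$6.00 per share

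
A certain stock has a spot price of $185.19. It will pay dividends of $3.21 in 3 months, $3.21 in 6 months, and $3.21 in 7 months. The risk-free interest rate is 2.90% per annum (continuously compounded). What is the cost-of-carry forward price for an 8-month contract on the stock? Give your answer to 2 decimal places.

PV(dividends) I = 3.21·e^(−0.0290·3/12) + 3.21·e^(−0.0290·6/12) + 3.21·e^(−0.0290·7/12)
I = 3.1868 + 3.1638 + 3.1562 = 9.5068
F = (S − I)·e^(rT) = (185.19 − 9.5068) · e^(0.0290·8/12)
= 175.6832 · e^0.019333 = 175.6832 × 1.019521 = $179.11

$179.11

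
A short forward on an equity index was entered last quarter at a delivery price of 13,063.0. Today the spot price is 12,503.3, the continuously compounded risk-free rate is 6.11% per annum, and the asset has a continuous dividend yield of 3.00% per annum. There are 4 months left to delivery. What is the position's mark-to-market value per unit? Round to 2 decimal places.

420.75

Current fair forward for the remaining 4 months: F = S·e^((r − q)·T), (r − q) = 0.0611 − 0.0300 = 0.0311
F = 12503.3 · e^(0.0311 × 4/12) = 12503.3 × 1.01042059 = 12633.5918
Value of long forward = (F − K)·e^(−rT) = (12633.5918 − 13063.0) · e^(−0.0611·4/12)
= -429.4082 × 0.97983933 = -420.75
Short position value = −(long value) = 420.75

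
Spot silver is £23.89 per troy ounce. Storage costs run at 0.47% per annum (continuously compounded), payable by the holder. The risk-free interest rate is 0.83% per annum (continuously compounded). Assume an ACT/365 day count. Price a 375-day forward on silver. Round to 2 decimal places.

Net carry = r + u − y = 0.0083 + 0.0047 − 0.0000 = 0.0130
F = S·e^((r+u−y)T) = 23.89 · e^(0.0130 × 375/365) = 23.89 · e^0.013356
= 23.89 × 1.013446 = £24.21 per troy ounce

£24.21 per troy ounce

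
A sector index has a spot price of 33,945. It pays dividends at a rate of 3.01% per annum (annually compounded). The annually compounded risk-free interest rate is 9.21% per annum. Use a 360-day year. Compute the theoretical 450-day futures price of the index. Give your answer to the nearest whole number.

F = S · (1+r)^T / (1+q)^T
= 33945 × 1.116421 / 1.037766 = 33945 × 1.075793
F = 36,518

36,518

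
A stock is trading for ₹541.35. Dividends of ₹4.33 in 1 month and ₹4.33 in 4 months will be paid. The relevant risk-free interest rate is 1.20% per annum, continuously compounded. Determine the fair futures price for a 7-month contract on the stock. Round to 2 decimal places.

PV(dividends) I = 4.33·e^(−0.0120·1/12) + 4.33·e^(−0.0120·4/12)
I = 4.3257 + 4.3127 = 8.6384
F = (S − I)·e^(rT) = (541.35 − 8.6384) · e^(0.0120·7/12)
= 532.7116 · e^0.007000 = 532.7116 × 1.007025 = ₹536.45

₹536.45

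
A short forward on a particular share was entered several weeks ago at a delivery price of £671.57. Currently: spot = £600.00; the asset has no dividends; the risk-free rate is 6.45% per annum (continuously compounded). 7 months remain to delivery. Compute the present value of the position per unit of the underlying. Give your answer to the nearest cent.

Current fair forward for the remaining 7 months: F = S·e^(r·T), r = 0.0645
F = 600.00 · e^(0.0645 × 7/12) = 600.00 × 1.038342 = 623.0052
Value of long forward = (F − K)·e^(−rT) = (623.0052 − 671.57) · e^(−0.0645·7/12)
= -48.5648 × 0.963074 = -46.77
Short position value = −(long value) = £46.77

£46.77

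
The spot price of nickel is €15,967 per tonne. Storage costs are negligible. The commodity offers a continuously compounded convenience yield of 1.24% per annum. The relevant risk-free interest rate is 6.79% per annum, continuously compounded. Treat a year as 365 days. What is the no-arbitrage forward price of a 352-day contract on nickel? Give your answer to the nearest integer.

Net carry = r + u − y = 0.0679 + 0.0000 − 0.0124 = 0.0555
F = S·e^((r+u−y)T) = 15967 · e^(0.0555 × 352/365) = 15967 · e^0.053523
= 15967 × 1.054981 = €16,845 per tonne

€16,845 per tonne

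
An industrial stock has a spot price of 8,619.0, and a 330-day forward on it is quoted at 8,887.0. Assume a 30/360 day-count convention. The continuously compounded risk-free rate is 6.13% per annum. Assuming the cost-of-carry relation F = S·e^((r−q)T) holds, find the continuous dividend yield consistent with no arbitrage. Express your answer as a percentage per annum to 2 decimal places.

2.79%

From F = S·e^((r−q)T): (r − q) = ln(F/S)/T
ln(8887.0/8619.0) = ln(1.031094) = 0.030620
(r − q) = 0.030620 / (330/360) = 0.033404
q = r − ln(F/S)/T = 0.0613 − 0.033404 = 0.027896
q = 2.79%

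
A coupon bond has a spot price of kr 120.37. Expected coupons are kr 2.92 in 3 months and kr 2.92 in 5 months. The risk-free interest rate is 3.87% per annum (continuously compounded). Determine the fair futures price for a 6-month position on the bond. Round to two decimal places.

kr 116.84

PV(coupons) I = 2.92·e^(−0.0387·3/12) + 2.92·e^(−0.0387·5/12)
I = 2.8919 + 2.8733 = 5.7652
F = (S − I)·e^(rT) = (120.37 − 5.7652) · e^(0.0387·6/12)
= 114.6048 · e^0.019350 = 114.6048 × 1.019538 = kr 116.84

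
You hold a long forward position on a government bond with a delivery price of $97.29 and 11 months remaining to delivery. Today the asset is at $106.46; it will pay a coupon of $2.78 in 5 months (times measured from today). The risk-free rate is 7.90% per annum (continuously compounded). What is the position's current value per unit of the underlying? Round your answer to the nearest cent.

PV(remaining coupons) I = 2.78·e^(−0.0790·5/12) = 2.6900
Current forward F = (S − I)·e^(rT) = (106.46 − 2.6900)·e^(0.0790·11/12) = 103.7700 × 1.075103 = 111.5634
Value (long) = (F − K)·e^(−rT) = (111.5634 − 97.29) × 0.930143 = 13.2763
Value = $13.28

$13.28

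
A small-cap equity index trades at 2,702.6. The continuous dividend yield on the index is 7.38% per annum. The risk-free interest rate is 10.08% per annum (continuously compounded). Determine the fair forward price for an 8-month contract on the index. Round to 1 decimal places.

F = S·e^((r − q)T) = 2702.6 · e^((0.1008 − 0.0738) × 8/12)
= 2702.6 · e^0.018000 = 2702.6 × 1.018163
F = 2,751.7

2,751.7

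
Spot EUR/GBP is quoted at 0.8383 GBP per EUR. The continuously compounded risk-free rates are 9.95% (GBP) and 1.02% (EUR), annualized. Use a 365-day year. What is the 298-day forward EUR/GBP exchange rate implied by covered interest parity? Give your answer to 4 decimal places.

F = S·e^((r_GBP − r_EUR)T) = 0.8383 · e^((0.0995 − 0.0102) × 298/365)
= 0.8383 · e^0.072908 = 0.8383 × 1.075632
F = 0.9017 GBP per EUR

0.9017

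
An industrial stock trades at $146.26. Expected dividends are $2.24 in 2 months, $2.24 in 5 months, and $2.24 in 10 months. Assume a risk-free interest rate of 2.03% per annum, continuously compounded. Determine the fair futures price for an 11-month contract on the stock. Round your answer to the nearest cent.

PV(dividends) I = 2.24·e^(−0.0203·2/12) + 2.24·e^(−0.0203·5/12) + 2.24·e^(−0.0203·10/12)
I = 2.2324 + 2.2211 + 2.2024 = 6.6559
F = (S − I)·e^(rT) = (146.26 − 6.6559) · e^(0.0203·11/12)
= 139.6041 · e^0.018608 = 139.6041 × 1.018782 = $142.23

$142.23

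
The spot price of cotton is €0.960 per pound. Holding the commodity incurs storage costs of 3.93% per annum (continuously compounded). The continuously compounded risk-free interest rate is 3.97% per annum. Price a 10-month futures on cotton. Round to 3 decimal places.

€1.025 per pound

Net carry = r + u − y = 0.0397 + 0.0393 − 0.0000 = 0.0790
F = S·e^((r+u−y)T) = 0.960 · e^(0.0790 × 10/12) = 0.960 · e^0.065833
= 0.960 × 1.068048 = €1.025 per pound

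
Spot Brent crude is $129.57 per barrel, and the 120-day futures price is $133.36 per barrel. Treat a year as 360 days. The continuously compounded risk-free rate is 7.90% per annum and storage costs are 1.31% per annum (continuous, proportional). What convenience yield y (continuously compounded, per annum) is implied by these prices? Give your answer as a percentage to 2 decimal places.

F = S·e^((r+u−y)T) ⇒ (r+u−y) = ln(F/S)/T
ln(133.36/129.57) = 0.028831; /T ⇒ 0.086493
y = r + u − ln(F/S)/T = 0.0790 + 0.0131 − 0.086493 = 0.005607
y = 0.56%

0.56%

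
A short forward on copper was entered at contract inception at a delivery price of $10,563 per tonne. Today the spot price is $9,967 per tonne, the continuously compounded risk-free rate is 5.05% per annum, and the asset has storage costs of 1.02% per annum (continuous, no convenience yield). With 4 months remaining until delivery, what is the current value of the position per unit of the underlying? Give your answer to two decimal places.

$385.73 per tonne

Current fair forward for the remaining 4 months: F = S·e^((r + u)·T), (r + u) = 0.0505 + 0.0102 = 0.0607
F = 9967 · e^(0.0607 × 4/12) = 9967 × 1.02043941 = 10170.7196
Value of long forward = (F − K)·e^(−rT) = (10170.7196 − 10563) · e^(−0.0505·4/12)
= -392.2804 × 0.98330756 = -385.73
Short position value = −(long value) = $385.73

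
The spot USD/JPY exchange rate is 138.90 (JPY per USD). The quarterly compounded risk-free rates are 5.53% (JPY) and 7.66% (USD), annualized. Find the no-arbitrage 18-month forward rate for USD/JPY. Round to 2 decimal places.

By covered interest parity, F = S · (1+r_JPY/4)^(4T) / (1+r_USD/4)^(4T)
= 138.90 × 1.085870 / 1.120543 = 138.90 × 0.969057
F = 134.60 JPY per USD

134.60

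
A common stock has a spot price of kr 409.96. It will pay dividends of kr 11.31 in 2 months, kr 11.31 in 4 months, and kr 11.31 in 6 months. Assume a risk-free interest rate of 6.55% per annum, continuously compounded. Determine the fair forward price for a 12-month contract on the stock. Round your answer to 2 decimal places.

kr 402.27

PV(dividends) I = 11.31·e^(−0.0655·2/12) + 11.31·e^(−0.0655·4/12) + 11.31·e^(−0.0655·6/12)
I = 11.1872 + 11.0657 + 10.9456 = 33.1985
F = (S − I)·e^(rT) = (409.96 − 33.1985) · e^(0.0655·12/12)
= 376.7615 · e^0.065500 = 376.7615 × 1.067693 = kr 402.27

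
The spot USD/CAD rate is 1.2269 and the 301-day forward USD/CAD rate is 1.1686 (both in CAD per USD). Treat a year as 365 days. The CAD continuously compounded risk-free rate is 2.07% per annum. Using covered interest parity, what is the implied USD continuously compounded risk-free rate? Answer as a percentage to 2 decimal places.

F = S·e^((r_CAD − r_USD)T) ⇒ r_USD = r_CAD − ln(F/S)/T
ln(1.1686/1.2269) = -0.048684; /(301/365) = -0.059035
r_USD = 0.0207 + 0.059035 = 0.079735
r_USD = 7.97%

7.97%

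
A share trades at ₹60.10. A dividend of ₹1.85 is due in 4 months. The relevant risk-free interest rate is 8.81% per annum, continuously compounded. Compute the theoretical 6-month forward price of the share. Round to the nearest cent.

PV(dividends) I = 1.85·e^(−0.0881·4/12)
I = 1.7965
F = (S − I)·e^(rT) = (60.10 − 1.7965) · e^(0.0881·6/12)
= 58.3035 · e^0.044050 = 58.3035 × 1.045035 = ₹60.93

₹60.93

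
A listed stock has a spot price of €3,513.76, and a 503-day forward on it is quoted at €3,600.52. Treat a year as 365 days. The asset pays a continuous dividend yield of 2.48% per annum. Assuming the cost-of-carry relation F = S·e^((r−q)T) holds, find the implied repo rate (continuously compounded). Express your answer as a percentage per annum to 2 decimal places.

4.25%

From F = S·e^((r−q)T): (r − q) = ln(F/S)/T
ln(3600.52/3513.76) = ln(1.024691) = 0.024391
(r − q) = 0.024391 / (503/365) = 0.017699
r = ln(F/S)/T + q = 0.017699 + 0.0248 = 0.042499
r = 4.25%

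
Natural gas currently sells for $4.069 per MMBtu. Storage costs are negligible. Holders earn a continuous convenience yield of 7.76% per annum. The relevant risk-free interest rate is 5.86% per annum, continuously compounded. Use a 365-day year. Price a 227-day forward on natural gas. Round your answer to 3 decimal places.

Net carry = r + u − y = 0.0586 + 0.0000 − 0.0776 = -0.0190
F = S·e^((r+u−y)T) = 4.069 · e^(-0.0190 × 227/365) = 4.069 · e^-0.011816
= 4.069 × 0.988254 = $4.021 per MMBtu

$4.021 per MMBtu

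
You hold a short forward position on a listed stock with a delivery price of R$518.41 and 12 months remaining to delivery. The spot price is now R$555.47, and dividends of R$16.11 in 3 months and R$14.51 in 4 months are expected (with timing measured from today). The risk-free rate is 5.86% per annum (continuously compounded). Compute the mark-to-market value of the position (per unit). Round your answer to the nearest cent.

-R$36.46

PV(remaining dividends) I = 16.11·e^(−0.0586·3/12) + 14.51·e^(−0.0586·4/12) = 30.1050
Current forward F = (S − I)·e^(rT) = (555.47 − 30.1050)·e^(0.0586·12/12) = 525.3650 × 1.060351 = 557.0713
Value (long) = (F − K)·e^(−rT) = (557.0713 − 518.41) × 0.943084 = 36.4609
Short position value = −(long value) = -R$36.46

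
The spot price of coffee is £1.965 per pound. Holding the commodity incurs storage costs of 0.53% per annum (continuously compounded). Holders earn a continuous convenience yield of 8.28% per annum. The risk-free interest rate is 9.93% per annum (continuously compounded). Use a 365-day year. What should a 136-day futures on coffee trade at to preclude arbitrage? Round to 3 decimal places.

£1.981 per pound

Net carry = r + u − y = 0.0993 + 0.0053 − 0.0828 = 0.0218
F = S·e^((r+u−y)T) = 1.965 · e^(0.0218 × 136/365) = 1.965 · e^0.008123
= 1.965 × 1.008156 = £1.981 per pound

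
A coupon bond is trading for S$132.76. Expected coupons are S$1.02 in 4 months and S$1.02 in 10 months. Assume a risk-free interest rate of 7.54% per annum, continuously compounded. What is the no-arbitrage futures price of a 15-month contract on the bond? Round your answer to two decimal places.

PV(coupons) I = 1.02·e^(−0.0754·4/12) + 1.02·e^(−0.0754·10/12)
I = 0.9947 + 0.9579 = 1.9526
F = (S − I)·e^(rT) = (132.76 − 1.9526) · e^(0.0754·15/12)
= 130.8074 · e^0.094250 = 130.8074 × 1.098834 = S$143.74

S$143.74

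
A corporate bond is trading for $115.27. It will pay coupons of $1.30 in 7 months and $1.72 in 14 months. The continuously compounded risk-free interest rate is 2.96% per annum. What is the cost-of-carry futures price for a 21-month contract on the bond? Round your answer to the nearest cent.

PV(coupons) I = 1.30·e^(−0.0296·7/12) + 1.72·e^(−0.0296·14/12)
I = 1.2777 + 1.6616 = 2.9393
F = (S − I)·e^(rT) = (115.27 − 2.9393) · e^(0.0296·21/12)
= 112.3307 · e^0.051800 = 112.3307 × 1.053165 = $118.30

$118.30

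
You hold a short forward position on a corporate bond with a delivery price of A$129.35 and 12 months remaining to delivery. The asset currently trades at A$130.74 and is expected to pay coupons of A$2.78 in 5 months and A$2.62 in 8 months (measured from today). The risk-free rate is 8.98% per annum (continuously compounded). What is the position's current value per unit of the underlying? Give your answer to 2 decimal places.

-A$7.35

PV(remaining coupons) I = 2.78·e^(−0.0898·5/12) + 2.62·e^(−0.0898·8/12) = 5.1457
Current forward F = (S − I)·e^(rT) = (130.74 − 5.1457)·e^(0.0898·12/12) = 125.5943 × 1.093955 = 137.3945
Value (long) = (F − K)·e^(−rT) = (137.3945 − 129.35) × 0.914114 = 7.3536
Short position value = −(long value) = -A$7.35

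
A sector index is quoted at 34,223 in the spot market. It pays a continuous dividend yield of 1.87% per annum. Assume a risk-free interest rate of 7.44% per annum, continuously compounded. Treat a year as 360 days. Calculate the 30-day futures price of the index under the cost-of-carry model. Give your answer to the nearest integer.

F = S·e^((r − q)T) = 34223 · e^((0.0744 − 0.0187) × 30/360)
= 34223 · e^0.004642 = 34223 × 1.004653
F = 34,382

34,382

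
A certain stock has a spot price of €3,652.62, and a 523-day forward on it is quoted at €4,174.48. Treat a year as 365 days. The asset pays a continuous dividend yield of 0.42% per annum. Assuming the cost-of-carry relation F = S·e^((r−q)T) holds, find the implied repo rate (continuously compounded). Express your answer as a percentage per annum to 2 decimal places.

9.74%

From F = S·e^((r−q)T): (r − q) = ln(F/S)/T
ln(4174.48/3652.62) = ln(1.142873) = 0.133545
(r − q) = 0.133545 / (523/365) = 0.093201
r = ln(F/S)/T + q = 0.093201 + 0.0042 = 0.097401
r = 9.74%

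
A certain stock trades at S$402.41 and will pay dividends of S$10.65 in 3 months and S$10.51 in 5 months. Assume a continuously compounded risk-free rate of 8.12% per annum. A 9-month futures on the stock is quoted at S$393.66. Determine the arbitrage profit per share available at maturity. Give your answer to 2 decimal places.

S$12.13 per share

PV(dividends) I = 10.65·e^(−0.0812·3/12) + 10.51·e^(−0.0812·5/12) = 20.5963
Fair futures F* = (S − I)·e^(rT) = (402.41 − 20.5963)·e^0.060900 = 381.8137 × 1.062793 = 405.7889
Market S$393.66 < fair 405.7889: forward underpriced → reverse cash-and-carry (short the stock, invest proceeds at r, pay the dividends, go long the forward).
Profit at T = |F_mkt − F*| = |393.66 − 405.7889| = S$12.13 per share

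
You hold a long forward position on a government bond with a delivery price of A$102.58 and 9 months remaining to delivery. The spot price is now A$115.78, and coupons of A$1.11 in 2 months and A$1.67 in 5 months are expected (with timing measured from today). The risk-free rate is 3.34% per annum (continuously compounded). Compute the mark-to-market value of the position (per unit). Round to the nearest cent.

PV(remaining coupons) I = 1.11·e^(−0.0334·2/12) + 1.67·e^(−0.0334·5/12) = 2.7508
Current forward F = (S − I)·e^(rT) = (115.78 − 2.7508)·e^(0.0334·9/12) = 113.0292 × 1.025366 = 115.8963
Value (long) = (F − K)·e^(−rT) = (115.8963 − 102.58) × 0.975261 = 12.9869
Value = A$12.99

A$12.99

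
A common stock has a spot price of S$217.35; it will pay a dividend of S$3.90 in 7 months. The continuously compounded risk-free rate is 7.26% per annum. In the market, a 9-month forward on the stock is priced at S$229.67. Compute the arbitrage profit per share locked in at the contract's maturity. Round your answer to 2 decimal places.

PV(dividends) I = 3.90·e^(−0.0726·7/12) = 3.7383
Fair forward F* = (S − I)·e^(rT) = (217.35 − 3.7383)·e^0.054450 = 213.6117 × 1.055960 = 225.5654
Market S$229.67 > fair 225.5654: forward overpriced → cash-and-carry (borrow at r, buy the stock and collect the dividends, short the forward).
Profit at T = |F_mkt − F*| = |229.67 − 225.5654| = S$4.10 per share

S$4.10 per share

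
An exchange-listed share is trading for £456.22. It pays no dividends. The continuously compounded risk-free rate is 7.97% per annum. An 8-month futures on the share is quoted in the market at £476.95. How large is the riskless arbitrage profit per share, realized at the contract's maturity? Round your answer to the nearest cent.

£4.17 per share

Fair futures: F* = S·e^(carry·T), with carry = r = 0.0797
F* = 456.22 · e^(0.0797 × 8/12) = 456.22 · e^0.053133 = 456.22 × 1.054570 = £481.1159
Market £476.95 < fair £481.1159: forward underpriced → reverse cash-and-carry (short spot, go long the forward).
At maturity, profit = |F_mkt − F*| = |476.95 − 481.1159| = £4.17 per share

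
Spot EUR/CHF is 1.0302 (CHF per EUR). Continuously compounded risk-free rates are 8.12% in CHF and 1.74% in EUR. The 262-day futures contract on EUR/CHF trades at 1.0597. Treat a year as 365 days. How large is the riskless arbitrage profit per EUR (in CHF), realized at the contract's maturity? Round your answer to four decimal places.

Fair futures: F* = S·e^(carry·T), with carry = (r_CHF − r_EUR) = 0.0812 − 0.0174 = 0.0638
F* = 1.0302 · e^(0.0638 × 262/365) = 1.0302 · e^0.045796 = 1.0302 × 1.046861 = 1.0785
Market 1.0597 < fair 1.0785: forward underpriced → reverse cash-and-carry (short spot, go long the forward).
At maturity, profit = |F_mkt − F*| = |1.0597 − 1.0785| = 0.0188 per EUR (in CHF)

0.0188 per EUR (in CHF)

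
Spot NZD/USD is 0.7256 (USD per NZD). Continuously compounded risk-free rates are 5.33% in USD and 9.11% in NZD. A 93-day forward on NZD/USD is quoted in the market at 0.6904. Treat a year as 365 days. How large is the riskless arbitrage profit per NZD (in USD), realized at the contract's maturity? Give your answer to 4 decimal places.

0.0282 per NZD (in USD)

Fair forward: F* = S·e^(carry·T), with carry = (r_USD − r_NZD) = 0.0533 − 0.0911 = -0.0378
F* = 0.7256 · e^(-0.0378 × 93/365) = 0.7256 · e^-0.009631 = 0.7256 × 0.990415 = 0.7186
Market 0.6904 < fair 0.7186: forward underpriced → reverse cash-and-carry (short spot, go long the forward).
At maturity, profit = |F_mkt − F*| = |0.6904 − 0.7186| = 0.0282 per NZD (in USD)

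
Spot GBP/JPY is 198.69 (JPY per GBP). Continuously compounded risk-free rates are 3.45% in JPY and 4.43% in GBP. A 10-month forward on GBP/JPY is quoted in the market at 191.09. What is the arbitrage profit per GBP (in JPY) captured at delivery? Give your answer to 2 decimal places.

5.98 per GBP (in JPY)

Fair forward: F* = S·e^(carry·T), with carry = (r_JPY − r_GBP) = 0.0345 − 0.0443 = -0.0098
F* = 198.69 · e^(-0.0098 × 10/12) = 198.69 · e^-0.008167 = 198.69 × 0.991866 = 197.0739
Market 191.09 < fair 197.0739: forward underpriced → reverse cash-and-carry (short spot, go long the forward).
At maturity, profit = |F_mkt − F*| = |191.09 − 197.0739| = 5.98 per GBP (in JPY)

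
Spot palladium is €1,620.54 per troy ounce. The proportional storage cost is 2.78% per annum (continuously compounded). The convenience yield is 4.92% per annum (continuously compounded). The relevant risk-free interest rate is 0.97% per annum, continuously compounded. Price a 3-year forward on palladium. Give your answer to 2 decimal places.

€1,564.65 per troy ounce

Net carry = r + u − y = 0.0097 + 0.0278 − 0.0492 = -0.0117
F = S·e^((r+u−y)T) = 1620.54 · e^(-0.0117 × 3) = 1620.54 · e^-0.03510000
= 1620.54 × 0.96550886 = €1,564.65 per troy ounce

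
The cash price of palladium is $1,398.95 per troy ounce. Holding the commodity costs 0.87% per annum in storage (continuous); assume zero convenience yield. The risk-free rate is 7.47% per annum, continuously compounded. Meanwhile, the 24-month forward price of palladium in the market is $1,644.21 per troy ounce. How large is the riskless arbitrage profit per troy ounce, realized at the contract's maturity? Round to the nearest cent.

Fair forward: F* = S·e^(carry·T), with carry = (r + u) = 0.0747 + 0.0087 = 0.0834
F* = 1398.95 · e^(0.0834 × 24/12) = 1398.95 · e^0.16680000 = 1398.95 × 1.18151794 = $1652.8845
Market $1644.21 < fair $1652.8845: forward underpriced → reverse cash-and-carry (short spot, go long the forward).
At maturity, profit = |F_mkt − F*| = |1644.21 − 1652.8845| = $8.67 per troy ounce

$8.67 per troy ounce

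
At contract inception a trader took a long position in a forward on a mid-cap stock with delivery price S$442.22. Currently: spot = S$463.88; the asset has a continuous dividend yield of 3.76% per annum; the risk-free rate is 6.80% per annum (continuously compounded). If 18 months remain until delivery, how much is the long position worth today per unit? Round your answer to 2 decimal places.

S$39.10

Current fair forward for the remaining 18 months: F = S·e^((r − q)·T), (r − q) = 0.0680 − 0.0376 = 0.0304
F = 463.88 · e^(0.0304 × 18/12) = 463.88 × 1.046656 = 485.5228
Value of long forward = (F − K)·e^(−rT) = (485.5228 − 442.22) · e^(−0.0680·18/12)
= 43.3028 × 0.903030 = 39.10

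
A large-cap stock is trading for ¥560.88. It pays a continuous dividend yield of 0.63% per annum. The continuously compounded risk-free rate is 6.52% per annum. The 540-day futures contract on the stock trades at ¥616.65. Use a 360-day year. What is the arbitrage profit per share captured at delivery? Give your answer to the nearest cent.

¥3.96 per share

Fair futures: F* = S·e^(carry·T), with carry = (r − q) = 0.0652 − 0.0063 = 0.0589
F* = 560.88 · e^(0.0589 × 540/360) = 560.88 · e^0.088350 = 560.88 × 1.092370 = ¥612.6885
Market ¥616.65 > fair ¥612.6885: forward overpriced → cash-and-carry (buy spot, short the forward).
At maturity, profit = |F_mkt − F*| = |616.65 − 612.6885| = ¥3.96 per share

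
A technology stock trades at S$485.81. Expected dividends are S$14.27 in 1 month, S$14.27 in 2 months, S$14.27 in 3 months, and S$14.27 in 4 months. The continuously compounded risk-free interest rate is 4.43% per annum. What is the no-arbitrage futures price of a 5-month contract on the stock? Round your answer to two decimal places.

PV(dividends) I = 14.27·e^(−0.0443·1/12) + 14.27·e^(−0.0443·2/12) + 14.27·e^(−0.0443·3/12) + 14.27·e^(−0.0443·4/12)
I = 14.2174 + 14.1650 + 14.1128 + 14.0608 = 56.5560
F = (S − I)·e^(rT) = (485.81 − 56.5560) · e^(0.0443·5/12)
= 429.2540 · e^0.018458 = 429.2540 × 1.018629 = S$437.25

S$437.25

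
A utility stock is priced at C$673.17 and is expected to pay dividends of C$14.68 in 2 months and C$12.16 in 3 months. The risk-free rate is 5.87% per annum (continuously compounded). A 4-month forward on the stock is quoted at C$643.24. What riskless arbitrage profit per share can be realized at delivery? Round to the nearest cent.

C$16.19 per share

PV(dividends) I = 14.68·e^(−0.0587·2/12) + 12.16·e^(−0.0587·3/12) = 26.5199
Fair forward F* = (S − I)·e^(rT) = (673.17 − 26.5199)·e^0.019567 = 646.6501 × 1.019760 = 659.4279
Market C$643.24 < fair 659.4279: forward underpriced → reverse cash-and-carry (short the stock, invest proceeds at r, pay the dividends, go long the forward).
Profit at T = |F_mkt − F*| = |643.24 − 659.4279| = C$16.19 per share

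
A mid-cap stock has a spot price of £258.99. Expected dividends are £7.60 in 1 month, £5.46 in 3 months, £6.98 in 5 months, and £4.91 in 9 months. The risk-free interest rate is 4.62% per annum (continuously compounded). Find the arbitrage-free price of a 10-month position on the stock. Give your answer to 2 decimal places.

PV(dividends) I = 7.60·e^(−0.0462·1/12) + 5.46·e^(−0.0462·3/12) + 6.98·e^(−0.0462·5/12) + 4.91·e^(−0.0462·9/12)
I = 7.5708 + 5.3973 + 6.8469 + 4.7428 = 24.5578
F = (S − I)·e^(rT) = (258.99 − 24.5578) · e^(0.0462·10/12)
= 234.4322 · e^0.038500 = 234.4322 × 1.039251 = £243.63

£243.63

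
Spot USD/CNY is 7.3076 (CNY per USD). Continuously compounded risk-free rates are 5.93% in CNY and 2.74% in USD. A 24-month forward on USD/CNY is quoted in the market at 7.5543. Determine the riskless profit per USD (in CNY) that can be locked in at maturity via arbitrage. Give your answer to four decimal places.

Fair forward: F* = S·e^(carry·T), with carry = (r_CNY − r_USD) = 0.0593 − 0.0274 = 0.0319
F* = 7.3076 · e^(0.0319 × 24/12) = 7.3076 · e^0.063800 = 7.3076 × 1.065879 = 7.7890
Market 7.5543 < fair 7.7890: forward underpriced → reverse cash-and-carry (short spot, go long the forward).
At maturity, profit = |F_mkt − F*| = |7.5543 − 7.7890| = 0.2347 per USD (in CNY)

0.2347 per USD (in CNY)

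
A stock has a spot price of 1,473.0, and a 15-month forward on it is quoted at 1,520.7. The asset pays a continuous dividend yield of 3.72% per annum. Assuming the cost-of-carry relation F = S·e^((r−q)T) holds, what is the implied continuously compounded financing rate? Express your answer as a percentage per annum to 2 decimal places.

From F = S·e^((r−q)T): (r − q) = ln(F/S)/T
ln(1520.7/1473.0) = ln(1.032383) = 0.031870
(r − q) = 0.031870 / (15/12) = 0.025496
r = ln(F/S)/T + q = 0.025496 + 0.0372 = 0.062696
r = 6.27%

6.27%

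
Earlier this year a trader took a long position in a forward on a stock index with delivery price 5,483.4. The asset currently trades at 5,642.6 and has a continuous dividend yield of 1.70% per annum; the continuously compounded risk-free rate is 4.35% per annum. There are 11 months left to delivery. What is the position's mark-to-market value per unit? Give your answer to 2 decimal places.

286.30

Current fair forward for the remaining 11 months: F = S·e^((r − q)·T), (r − q) = 0.0435 − 0.0170 = 0.0265
F = 5642.6 · e^(0.0265 × 11/12) = 5642.6 × 1.02458911 = 5781.3465
Value of long forward = (F − K)·e^(−rT) = (5781.3465 − 5483.4) · e^(−0.0435·11/12)
= 297.9465 × 0.96090955 = 286.30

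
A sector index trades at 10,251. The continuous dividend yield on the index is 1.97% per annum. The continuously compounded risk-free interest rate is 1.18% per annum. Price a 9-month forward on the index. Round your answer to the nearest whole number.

10,190

F = S·e^((r − q)T) = 10251 · e^((0.0118 − 0.0197) × 9/12)
= 10251 · e^-0.005925 = 10251 × 0.994093
F = 10,190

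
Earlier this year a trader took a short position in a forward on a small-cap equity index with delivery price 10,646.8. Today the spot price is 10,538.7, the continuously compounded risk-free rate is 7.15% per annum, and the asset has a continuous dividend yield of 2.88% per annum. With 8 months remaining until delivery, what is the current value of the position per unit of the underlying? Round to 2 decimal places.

-187.08

Current fair forward for the remaining 8 months: F = S·e^((r − q)·T), (r − q) = 0.0715 − 0.0288 = 0.0427
F = 10538.7 · e^(0.0427 × 8/12) = 10538.7 × 1.02887571 = 10843.0124
Value of long forward = (F − K)·e^(−rT) = (10843.0124 − 10646.8) · e^(−0.0715·8/12)
= 196.2124 × 0.95345155 = 187.08
Short position value = −(long value) = -187.08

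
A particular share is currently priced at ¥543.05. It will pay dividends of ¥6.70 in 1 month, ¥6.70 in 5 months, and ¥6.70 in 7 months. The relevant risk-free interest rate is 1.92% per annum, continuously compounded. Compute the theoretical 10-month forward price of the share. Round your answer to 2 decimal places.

PV(dividends) I = 6.70·e^(−0.0192·1/12) + 6.70·e^(−0.0192·5/12) + 6.70·e^(−0.0192·7/12)
I = 6.6893 + 6.6466 + 6.6254 = 19.9613
F = (S − I)·e^(rT) = (543.05 − 19.9613) · e^(0.0192·10/12)
= 523.0887 · e^0.016000 = 523.0887 × 1.016129 = ¥531.53

¥531.53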